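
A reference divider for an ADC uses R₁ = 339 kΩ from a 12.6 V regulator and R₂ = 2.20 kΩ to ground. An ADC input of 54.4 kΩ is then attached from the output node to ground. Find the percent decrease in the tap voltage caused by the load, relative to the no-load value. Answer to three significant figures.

3.86 %

The divider's output (Thévenin) resistance is R₁‖R₂ = 2.186 kΩ.
Fractional drop under load = R_th/(R_th + R_L) = 2.186 / (2.186 + 54.4) = 0.03863.
So the output falls by 3.86 %.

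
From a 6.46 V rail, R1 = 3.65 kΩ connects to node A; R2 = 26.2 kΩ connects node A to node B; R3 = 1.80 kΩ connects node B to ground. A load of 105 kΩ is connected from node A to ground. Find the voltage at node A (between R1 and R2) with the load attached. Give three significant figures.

V ≈ 5.54 V

Below node A the series string R2+R3 = 28.00 kΩ sits in parallel with the 105 kΩ load: 22.11 kΩ.
V_A = 6.46 × 22.11/(3.65 + 22.11) = 5.54 V.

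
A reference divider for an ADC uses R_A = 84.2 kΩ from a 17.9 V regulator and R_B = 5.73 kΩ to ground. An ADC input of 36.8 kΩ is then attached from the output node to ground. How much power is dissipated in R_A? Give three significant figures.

P ≈ 3.39 mW

Total resistance from the source is R_A + (R_B‖R_L) = 89.16 kΩ, so I = 17.9/89.16 kΩ = 0.2008 mA.
P = I²·R_A = (0.2008 mA)² × 84.2 kΩ = 3.39 mW.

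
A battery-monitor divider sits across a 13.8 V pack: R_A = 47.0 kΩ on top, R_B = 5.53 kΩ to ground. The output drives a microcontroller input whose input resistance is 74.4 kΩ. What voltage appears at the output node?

The load sits in parallel with R_B: R_B‖R_L = (5.53 × 74.4) / (5.53 + 74.4) = 5.147 kΩ.
V_out = 13.8 × 5.147 / (47.0 + 5.147) = 13.8 × 5.147/52.15 = 1.36 V.

V_out ≈ 1.36 V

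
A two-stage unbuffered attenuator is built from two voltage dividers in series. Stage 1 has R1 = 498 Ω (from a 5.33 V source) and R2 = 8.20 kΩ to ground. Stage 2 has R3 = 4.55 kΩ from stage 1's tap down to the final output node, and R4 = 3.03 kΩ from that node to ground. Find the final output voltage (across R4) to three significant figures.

Stage 2 presents R3+R4 = 7580 Ω as a load on stage 1's tap.
Stage 1's lower leg becomes R2‖(R3+R4) = 3939 Ω, so V_mid = 5.33 × 3939/4437 = 4.732 V.
Stage 2 is itself unloaded: V_out = V_mid × R4/(R3+R4) = 4.732 × 3030/7580 = 1.89 V.

V_out ≈ 1.89 V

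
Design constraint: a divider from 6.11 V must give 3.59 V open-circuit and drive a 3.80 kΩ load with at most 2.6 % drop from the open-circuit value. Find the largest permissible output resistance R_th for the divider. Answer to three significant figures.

Loading drop = R_th/(R_th + R_L) ≤ 0.0260, so R_th ≤ R_L · ε/(1−ε) = 3.80 kΩ × 0.0260/0.9740 = 101 Ω.

R_th ≤ 101 Ω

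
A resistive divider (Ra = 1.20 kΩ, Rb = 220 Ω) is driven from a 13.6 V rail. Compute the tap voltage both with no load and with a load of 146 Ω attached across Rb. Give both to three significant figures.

Unloaded: 2.11 V; loaded: 0.927 V

Open-circuit: V = 13.6 × 220/(1200 + 220) = 2.11 V.
With the load, Rb becomes Rb‖R_L = 87.76 Ω, so V = 13.6 × 87.76/1288 = 0.927 V.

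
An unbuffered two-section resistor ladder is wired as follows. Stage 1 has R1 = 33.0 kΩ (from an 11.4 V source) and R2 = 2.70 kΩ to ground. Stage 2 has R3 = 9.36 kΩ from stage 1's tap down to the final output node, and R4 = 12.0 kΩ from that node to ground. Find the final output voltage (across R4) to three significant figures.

Stage 2 presents R3+R4 = 21.36 kΩ as a load on stage 1's tap.
Stage 1's lower leg becomes R2‖(R3+R4) = 2.397 kΩ, so V_mid = 11.4 × 2.397/35.40 = 0.7720 V.
Stage 2 is itself unloaded: V_out = V_mid × R4/(R3+R4) = 0.7720 × 12.0/21.36 = 0.434 V.

V_out ≈ 0.434 V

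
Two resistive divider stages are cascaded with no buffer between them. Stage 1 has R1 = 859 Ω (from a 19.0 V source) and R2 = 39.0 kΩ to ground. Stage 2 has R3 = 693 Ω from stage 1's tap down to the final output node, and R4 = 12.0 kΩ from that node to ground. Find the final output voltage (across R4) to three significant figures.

Stage 2 presents R3+R4 = 12690 Ω as a load on stage 1's tap.
Stage 1's lower leg becomes R2‖(R3+R4) = 9576 Ω, so V_mid = 19.0 × 9576/10440 = 17.44 V.
Stage 2 is itself unloaded: V_out = V_mid × R4/(R3+R4) = 17.44 × 12000/12690 = 16.5 V.

V_out ≈ 16.5 V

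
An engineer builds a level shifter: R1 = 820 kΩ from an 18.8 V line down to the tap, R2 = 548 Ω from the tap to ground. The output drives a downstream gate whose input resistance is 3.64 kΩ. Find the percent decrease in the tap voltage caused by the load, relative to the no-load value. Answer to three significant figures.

13.1 %

The divider's output (Thévenin) resistance is R1‖R2 = 547.6 Ω.
Fractional drop under load = R_th/(R_th + R_L) = 547.6 / (547.6 + 3640) = 0.1308.
So the output falls by 13.1 %.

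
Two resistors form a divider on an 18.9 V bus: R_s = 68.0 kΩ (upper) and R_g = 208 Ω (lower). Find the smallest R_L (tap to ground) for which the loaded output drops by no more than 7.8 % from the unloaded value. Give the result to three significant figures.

R_L(min) ≈ 2.45 kΩ

Output resistance R_th = R_s‖R_g = (68000 × 208)/68210 = 207.4 Ω.
The fractional drop is R_th/(R_th + R_L); requiring this ≤ 0.0780 gives R_L ≥ R_th(1/0.0780 − 1) = 207.4 × 11.82 = 2.45 kΩ.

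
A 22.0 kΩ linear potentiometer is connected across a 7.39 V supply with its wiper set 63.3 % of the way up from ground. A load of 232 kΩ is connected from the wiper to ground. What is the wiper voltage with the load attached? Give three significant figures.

The wiper splits the pot into (1−α)R = 8.074 kΩ above and αR = 13.93 kΩ below.
Lower section ‖ load = 13.14 kΩ.
V_wiper = 7.39 × 13.14/(8.074 + 13.14) = 4.58 V.

V ≈ 4.58 V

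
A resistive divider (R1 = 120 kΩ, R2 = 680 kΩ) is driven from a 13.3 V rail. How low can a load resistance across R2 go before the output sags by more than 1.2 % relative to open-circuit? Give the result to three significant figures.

Output resistance R_th = R1‖R2 = (120 × 680)/800.0 = 102.0 kΩ.
The fractional drop is R_th/(R_th + R_L); requiring this ≤ 0.0120 gives R_L ≥ R_th(1/0.0120 − 1) = 102.0 × 82.33 = 8.40 MΩ.

R_L(min) ≈ 8.40 MΩ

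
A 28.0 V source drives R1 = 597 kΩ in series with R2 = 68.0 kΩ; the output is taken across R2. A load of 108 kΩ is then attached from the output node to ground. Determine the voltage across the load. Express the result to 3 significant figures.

The load sits in parallel with R2: R2‖R_L = (68.0 × 108) / (68.0 + 108) = 41.73 kΩ.
V_out = 28.0 × 41.73 / (597 + 41.73) = 28.0 × 41.73/638.7 = 1.83 V.

V_out ≈ 1.83 V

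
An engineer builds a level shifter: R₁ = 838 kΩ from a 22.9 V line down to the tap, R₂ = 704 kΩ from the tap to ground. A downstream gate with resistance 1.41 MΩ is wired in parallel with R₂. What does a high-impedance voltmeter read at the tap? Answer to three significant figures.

V_out ≈ 8.22 V

The load sits in parallel with R₂: R₂‖R_L = (704 × 1410) / (704 + 1410) = 469.6 kΩ.
V_out = 22.9 × 469.6 / (838 + 469.6) = 22.9 × 469.6/1308 = 8.22 V.
(Unloaded it would have been 10.5 V.)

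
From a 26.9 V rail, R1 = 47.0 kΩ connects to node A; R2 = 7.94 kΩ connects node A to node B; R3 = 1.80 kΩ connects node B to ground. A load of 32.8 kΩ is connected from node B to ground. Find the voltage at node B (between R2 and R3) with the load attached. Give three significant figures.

V ≈ 0.810 V

At node B, R3 is in parallel with the load: R3‖R_L = 1.706 kΩ.
Below node A the resistance is R2 + (R3‖R_L) = 9.646 kΩ, so V_A = 26.9 × 9.646/56.65 = 4.581 V.
Then V_B = V_A × (R3‖R_L)/(R2 + R3‖R_L) = 4.581 × 1.706/9.646 = 0.810 V.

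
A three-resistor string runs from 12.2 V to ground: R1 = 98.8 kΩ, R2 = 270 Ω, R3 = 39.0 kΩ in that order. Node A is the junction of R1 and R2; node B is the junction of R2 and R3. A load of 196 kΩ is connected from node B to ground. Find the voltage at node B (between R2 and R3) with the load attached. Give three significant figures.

V ≈ 3.02 V

At node B, R3 is in parallel with the load: R3‖R_L = 32530 Ω.
Below node A the resistance is R2 + (R3‖R_L) = 32800 Ω, so V_A = 12.2 × 32800/131600 = 3.041 V.
Then V_B = V_A × (R3‖R_L)/(R2 + R3‖R_L) = 3.041 × 32530/32800 = 3.02 V.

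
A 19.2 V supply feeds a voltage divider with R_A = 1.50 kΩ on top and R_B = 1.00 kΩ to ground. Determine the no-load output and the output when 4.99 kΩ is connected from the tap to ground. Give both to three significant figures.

Unloaded: 7.68 V; loaded: 6.86 V

Open-circuit: V = 19.2 × 1.00/(1.50 + 1.00) = 7.68 V.
With the load, R_B becomes R_B‖R_L = 0.8331 kΩ, so V = 19.2 × 0.8331/2.333 = 6.86 V.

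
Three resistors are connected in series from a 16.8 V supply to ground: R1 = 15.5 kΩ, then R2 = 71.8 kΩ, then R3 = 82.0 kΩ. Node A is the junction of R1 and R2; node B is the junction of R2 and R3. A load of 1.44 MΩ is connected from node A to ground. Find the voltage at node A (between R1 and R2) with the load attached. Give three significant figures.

Below node A the series string R2+R3 = 153.8 kΩ sits in parallel with the 1440 kΩ load: 139.0 kΩ.
V_A = 16.8 × 139.0/(15.5 + 139.0) = 15.1 V.

V ≈ 15.1 V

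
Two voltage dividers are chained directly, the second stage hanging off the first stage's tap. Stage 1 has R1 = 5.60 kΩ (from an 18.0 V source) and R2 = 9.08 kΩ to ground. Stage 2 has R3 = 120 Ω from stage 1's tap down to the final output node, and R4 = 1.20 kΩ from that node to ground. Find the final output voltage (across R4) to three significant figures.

V_out ≈ 2.79 V

Stage 2 presents R3+R4 = 1320 Ω as a load on stage 1's tap.
Stage 1's lower leg becomes R2‖(R3+R4) = 1152 Ω, so V_mid = 18.0 × 1152/6752 = 3.072 V.
Stage 2 is itself unloaded: V_out = V_mid × R4/(R3+R4) = 3.072 × 1200/1320 = 2.79 V.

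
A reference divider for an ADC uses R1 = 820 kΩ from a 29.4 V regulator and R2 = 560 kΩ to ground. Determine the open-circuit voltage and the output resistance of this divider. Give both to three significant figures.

V_th is the open-circuit tap voltage: 29.4 × 560/(820 + 560) = 11.9 V.
With the supply zeroed, R1 and R2 appear in parallel from the tap: R_th = R1‖R2 = (820 × 560)/1380 = 333 kΩ.

V_th = 11.9 V, R_th = 333 kΩ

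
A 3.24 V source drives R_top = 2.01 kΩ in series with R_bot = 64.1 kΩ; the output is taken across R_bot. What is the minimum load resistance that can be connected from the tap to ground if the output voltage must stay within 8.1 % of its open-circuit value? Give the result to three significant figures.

Output resistance R_th = R_top‖R_bot = (2.01 × 64.1)/66.11 = 1.949 kΩ.
The fractional drop is R_th/(R_th + R_L); requiring this ≤ 0.0810 gives R_L ≥ R_th(1/0.0810 − 1) = 1.949 × 11.35 = 22.1 kΩ.

R_L(min) ≈ 22.1 kΩ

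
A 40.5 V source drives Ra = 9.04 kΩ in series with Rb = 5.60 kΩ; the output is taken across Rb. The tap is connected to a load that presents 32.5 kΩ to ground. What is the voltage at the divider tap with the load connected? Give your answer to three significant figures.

The load sits in parallel with Rb: Rb‖R_L = (5.60 × 32.5) / (5.60 + 32.5) = 4.777 kΩ.
V_out = 40.5 × 4.777 / (9.04 + 4.777) = 40.5 × 4.777/13.82 = 14.0 V.

V_out ≈ 14.0 V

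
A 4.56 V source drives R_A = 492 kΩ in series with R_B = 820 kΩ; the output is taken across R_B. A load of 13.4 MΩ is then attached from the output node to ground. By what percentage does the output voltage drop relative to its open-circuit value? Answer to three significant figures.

The divider's output (Thévenin) resistance is R_A‖R_B = 307.5 kΩ.
Fractional drop under load = R_th/(R_th + R_L) = 307.5 / (307.5 + 13400) = 0.02243.
So the output falls by 2.24 %.

2.24 %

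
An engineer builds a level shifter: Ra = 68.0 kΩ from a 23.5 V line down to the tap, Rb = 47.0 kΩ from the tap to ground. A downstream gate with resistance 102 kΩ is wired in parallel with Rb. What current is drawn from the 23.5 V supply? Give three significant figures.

Rb‖R_L = 32.17 kΩ, so the source sees Ra + Rb‖R_L = 100.2 kΩ.
I = 23.5 V / 100.2 kΩ = 0.235 mA.

I ≈ 0.235 mA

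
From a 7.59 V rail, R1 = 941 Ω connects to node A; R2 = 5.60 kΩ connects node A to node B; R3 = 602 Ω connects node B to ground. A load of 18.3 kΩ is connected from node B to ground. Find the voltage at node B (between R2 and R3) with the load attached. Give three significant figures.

At node B, R3 is in parallel with the load: R3‖R_L = 582.8 Ω.
Below node A the resistance is R2 + (R3‖R_L) = 6183 Ω, so V_A = 7.59 × 6183/7124 = 6.587 V.
Then V_B = V_A × (R3‖R_L)/(R2 + R3‖R_L) = 6.587 × 582.8/6183 = 0.621 V.

V ≈ 0.621 V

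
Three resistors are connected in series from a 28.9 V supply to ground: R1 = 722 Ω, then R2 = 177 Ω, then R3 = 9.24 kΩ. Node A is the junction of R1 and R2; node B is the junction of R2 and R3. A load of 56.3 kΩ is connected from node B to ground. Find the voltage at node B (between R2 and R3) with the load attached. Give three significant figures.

V ≈ 26.0 V

At node B, R3 is in parallel with the load: R3‖R_L = 7937 Ω.
Below node A the resistance is R2 + (R3‖R_L) = 8114 Ω, so V_A = 28.9 × 8114/8836 = 26.54 V.
Then V_B = V_A × (R3‖R_L)/(R2 + R3‖R_L) = 26.54 × 7937/8114 = 26.0 V.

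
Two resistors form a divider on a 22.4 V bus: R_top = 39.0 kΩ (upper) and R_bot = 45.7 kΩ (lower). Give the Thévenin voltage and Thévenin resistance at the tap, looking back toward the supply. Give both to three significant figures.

V_th = 12.1 V, R_th = 21.0 kΩ

V_th is the open-circuit tap voltage: 22.4 × 45.7/(39.0 + 45.7) = 12.1 V.
With the supply zeroed, R_top and R_bot appear in parallel from the tap: R_th = R_top‖R_bot = (39.0 × 45.7)/84.70 = 21.0 kΩ.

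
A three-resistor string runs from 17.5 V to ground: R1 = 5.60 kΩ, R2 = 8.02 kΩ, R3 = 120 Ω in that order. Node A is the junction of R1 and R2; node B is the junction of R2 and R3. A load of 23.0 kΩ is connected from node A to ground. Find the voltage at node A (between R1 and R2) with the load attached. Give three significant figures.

Below node A the series string R2+R3 = 8140 Ω sits in parallel with the 23000 Ω load: 6012 Ω.
V_A = 17.5 × 6012/(5600 + 6012) = 9.06 V.

V ≈ 9.06 V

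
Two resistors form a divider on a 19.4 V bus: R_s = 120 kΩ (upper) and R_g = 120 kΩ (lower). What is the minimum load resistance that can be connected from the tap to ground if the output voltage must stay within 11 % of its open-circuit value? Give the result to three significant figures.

Output resistance R_th = R_s‖R_g = (120 × 120)/240.0 = 60.00 kΩ.
The fractional drop is R_th/(R_th + R_L); requiring this ≤ 0.110 gives R_L ≥ R_th(1/0.110 − 1) = 60.00 × 8.091 = 485 kΩ.

R_L(min) ≈ 485 kΩ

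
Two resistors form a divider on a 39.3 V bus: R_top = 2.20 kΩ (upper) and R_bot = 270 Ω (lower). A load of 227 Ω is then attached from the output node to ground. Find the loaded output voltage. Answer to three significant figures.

The load sits in parallel with R_bot: R_bot‖R_L = (270 × 227) / (270 + 227) = 123.3 Ω.
V_out = 39.3 × 123.3 / (2200 + 123.3) = 39.3 × 123.3/2323 = 2.09 V.
(Unloaded it would have been 4.30 V.)

V_out ≈ 2.09 V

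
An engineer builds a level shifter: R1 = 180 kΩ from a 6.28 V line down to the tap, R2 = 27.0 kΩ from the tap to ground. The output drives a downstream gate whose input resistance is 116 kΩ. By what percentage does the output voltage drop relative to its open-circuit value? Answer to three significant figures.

The divider's output (Thévenin) resistance is R1‖R2 = 23.48 kΩ.
Fractional drop under load = R_th/(R_th + R_L) = 23.48 / (23.48 + 116) = 0.1683.
So the output falls by 16.8 %.

16.8 %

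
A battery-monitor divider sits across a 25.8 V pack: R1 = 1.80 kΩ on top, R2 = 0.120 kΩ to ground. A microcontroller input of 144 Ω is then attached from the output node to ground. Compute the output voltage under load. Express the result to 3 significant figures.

The load sits in parallel with R2: R2‖R_L = (120 × 144) / (120 + 144) = 65.45 Ω.
V_out = 25.8 × 65.45 / (1800 + 65.45) = 25.8 × 65.45/1865 = 0.905 V.

V_out ≈ 0.905 V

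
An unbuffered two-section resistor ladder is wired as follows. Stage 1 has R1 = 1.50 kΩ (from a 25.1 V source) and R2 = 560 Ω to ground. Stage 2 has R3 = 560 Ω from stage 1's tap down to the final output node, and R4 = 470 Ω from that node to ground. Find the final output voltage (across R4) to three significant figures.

Stage 2 presents R3+R4 = 1030 Ω as a load on stage 1's tap.
Stage 1's lower leg becomes R2‖(R3+R4) = 362.8 Ω, so V_mid = 25.1 × 362.8/1863 = 4.888 V.
Stage 2 is itself unloaded: V_out = V_mid × R4/(R3+R4) = 4.888 × 470/1030 = 2.23 V.

V_out ≈ 2.23 V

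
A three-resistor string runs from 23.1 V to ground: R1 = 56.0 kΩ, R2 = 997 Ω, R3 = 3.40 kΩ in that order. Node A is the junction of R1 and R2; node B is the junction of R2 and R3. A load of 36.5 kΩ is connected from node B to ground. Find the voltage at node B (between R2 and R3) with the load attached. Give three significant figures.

At node B, R3 is in parallel with the load: R3‖R_L = 3110 Ω.
Below node A the resistance is R2 + (R3‖R_L) = 4107 Ω, so V_A = 23.1 × 4107/60110 = 1.578 V.
Then V_B = V_A × (R3‖R_L)/(R2 + R3‖R_L) = 1.578 × 3110/4107 = 1.20 V.

V ≈ 1.20 V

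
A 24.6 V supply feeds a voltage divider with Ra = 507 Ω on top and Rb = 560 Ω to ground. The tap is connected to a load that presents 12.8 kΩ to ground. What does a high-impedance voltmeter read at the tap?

V_out ≈ 12.6 V

The load sits in parallel with Rb: Rb‖R_L = (560 × 12800) / (560 + 12800) = 536.5 Ω.
V_out = 24.6 × 536.5 / (507 + 536.5) = 24.6 × 536.5/1044 = 12.6 V.
(Unloaded it would have been 12.9 V.)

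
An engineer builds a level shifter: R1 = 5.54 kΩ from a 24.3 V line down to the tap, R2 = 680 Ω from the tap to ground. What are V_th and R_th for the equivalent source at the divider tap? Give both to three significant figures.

V_th is the open-circuit tap voltage: 24.3 × 680/(5540 + 680) = 2.66 V.
With the supply zeroed, R1 and R2 appear in parallel from the tap: R_th = R1‖R2 = (5540 × 680)/6220 = 606 Ω.

V_th = 2.66 V, R_th = 606 Ω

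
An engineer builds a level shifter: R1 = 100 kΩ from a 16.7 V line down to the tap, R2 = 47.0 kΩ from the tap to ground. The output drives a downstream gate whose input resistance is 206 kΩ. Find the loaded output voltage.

The load sits in parallel with R2: R2‖R_L = (47.0 × 206) / (47.0 + 206) = 38.27 kΩ.
V_out = 16.7 × 38.27 / (100 + 38.27) = 16.7 × 38.27/138.3 = 4.62 V.

V_out ≈ 4.62 V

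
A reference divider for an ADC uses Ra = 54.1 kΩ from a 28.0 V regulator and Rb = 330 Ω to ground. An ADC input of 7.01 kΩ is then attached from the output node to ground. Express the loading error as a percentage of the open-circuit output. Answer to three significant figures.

4.47 %

The divider's output (Thévenin) resistance is Ra‖Rb = 328.0 Ω.
Fractional drop under load = R_th/(R_th + R_L) = 328.0 / (328.0 + 7010) = 0.04470.
So the output falls by 4.47 %.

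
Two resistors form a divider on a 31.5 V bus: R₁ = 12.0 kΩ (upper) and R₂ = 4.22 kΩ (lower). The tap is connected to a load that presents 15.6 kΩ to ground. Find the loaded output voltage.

V_out ≈ 6.83 V

The load sits in parallel with R₂: R₂‖R_L = (4.22 × 15.6) / (4.22 + 15.6) = 3.321 kΩ.
V_out = 31.5 × 3.321 / (12.0 + 3.321) = 31.5 × 3.321/15.32 = 6.83 V.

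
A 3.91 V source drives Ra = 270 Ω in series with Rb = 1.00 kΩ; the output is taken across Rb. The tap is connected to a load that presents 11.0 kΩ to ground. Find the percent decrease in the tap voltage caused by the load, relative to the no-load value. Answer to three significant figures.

1.90 %

The divider's output (Thévenin) resistance is Ra‖Rb = 212.6 Ω.
Fractional drop under load = R_th/(R_th + R_L) = 212.6 / (212.6 + 11000) = 0.01896.
So the output falls by 1.90 %.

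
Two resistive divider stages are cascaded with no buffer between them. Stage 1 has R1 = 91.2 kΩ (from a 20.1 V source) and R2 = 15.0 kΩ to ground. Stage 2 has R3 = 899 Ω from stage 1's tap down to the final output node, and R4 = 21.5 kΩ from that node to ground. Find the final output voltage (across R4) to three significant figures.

V_out ≈ 1.73 V

Stage 2 presents R3+R4 = 22400 Ω as a load on stage 1's tap.
Stage 1's lower leg becomes R2‖(R3+R4) = 8984 Ω, so V_mid = 20.1 × 8984/100200 = 1.802 V.
Stage 2 is itself unloaded: V_out = V_mid × R4/(R3+R4) = 1.802 × 21500/22400 = 1.73 V.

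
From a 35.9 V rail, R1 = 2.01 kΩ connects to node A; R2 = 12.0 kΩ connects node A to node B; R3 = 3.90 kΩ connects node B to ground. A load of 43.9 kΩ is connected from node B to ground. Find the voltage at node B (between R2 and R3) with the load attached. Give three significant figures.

At node B, R3 is in parallel with the load: R3‖R_L = 3.582 kΩ.
Below node A the resistance is R2 + (R3‖R_L) = 15.58 kΩ, so V_A = 35.9 × 15.58/17.59 = 31.80 V.
Then V_B = V_A × (R3‖R_L)/(R2 + R3‖R_L) = 31.80 × 3.582/15.58 = 7.31 V.

V ≈ 7.31 V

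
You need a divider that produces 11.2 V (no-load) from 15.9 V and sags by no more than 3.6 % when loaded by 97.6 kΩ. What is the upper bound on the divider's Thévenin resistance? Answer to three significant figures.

Loading drop = R_th/(R_th + R_L) ≤ 0.0360, so R_th ≤ R_L · ε/(1−ε) = 97.6 kΩ × 0.0360/0.9640 = 3.64 kΩ.

R_th ≤ 3.64 kΩ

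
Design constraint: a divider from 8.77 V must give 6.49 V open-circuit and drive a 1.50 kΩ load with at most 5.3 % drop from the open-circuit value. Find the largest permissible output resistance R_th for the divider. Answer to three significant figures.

R_th ≤ 83.9 Ω

Loading drop = R_th/(R_th + R_L) ≤ 0.0530, so R_th ≤ R_L · ε/(1−ε) = 1.50 kΩ × 0.0530/0.9470 = 83.9 Ω.
(Any R1, R2 with R2/(R1+R2) = 0.740 and R1‖R2 ≤ 83.9 Ω will meet the spec.)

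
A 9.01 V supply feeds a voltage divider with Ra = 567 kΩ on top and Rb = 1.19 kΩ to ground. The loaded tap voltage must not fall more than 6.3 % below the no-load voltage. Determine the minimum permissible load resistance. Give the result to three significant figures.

Output resistance R_th = Ra‖Rb = (567 × 1.19)/568.2 = 1.188 kΩ.
The fractional drop is R_th/(R_th + R_L); requiring this ≤ 0.0630 gives R_L ≥ R_th(1/0.0630 − 1) = 1.188 × 14.87 = 17.7 kΩ.

R_L(min) ≈ 17.7 kΩ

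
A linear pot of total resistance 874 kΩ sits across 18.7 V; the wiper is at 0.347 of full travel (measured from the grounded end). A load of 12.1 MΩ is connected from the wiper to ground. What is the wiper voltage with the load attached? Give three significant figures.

V ≈ 6.38 V

The wiper splits the pot into (1−α)R = 570.7 kΩ above and αR = 303.3 kΩ below.
Lower section ‖ load = 295.9 kΩ.
V_wiper = 18.7 × 295.9/(570.7 + 295.9) = 6.38 V.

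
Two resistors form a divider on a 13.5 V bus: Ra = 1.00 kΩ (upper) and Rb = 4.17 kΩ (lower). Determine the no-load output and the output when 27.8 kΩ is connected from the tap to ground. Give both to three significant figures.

Unloaded: 10.9 V; loaded: 10.6 V

Open-circuit: V = 13.5 × 4.17/(1.00 + 4.17) = 10.9 V.
With the load, Rb becomes Rb‖R_L = 3.626 kΩ, so V = 13.5 × 3.626/4.626 = 10.6 V.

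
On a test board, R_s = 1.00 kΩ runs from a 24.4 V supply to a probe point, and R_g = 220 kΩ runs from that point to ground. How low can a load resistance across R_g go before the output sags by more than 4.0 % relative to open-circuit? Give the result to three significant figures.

Output resistance R_th = R_s‖R_g = (1000 × 220000)/221000 = 995.5 Ω.
The fractional drop is R_th/(R_th + R_L); requiring this ≤ 0.0400 gives R_L ≥ R_th(1/0.0400 − 1) = 995.5 × 24.00 = 23.9 kΩ.

R_L(min) ≈ 23.9 kΩ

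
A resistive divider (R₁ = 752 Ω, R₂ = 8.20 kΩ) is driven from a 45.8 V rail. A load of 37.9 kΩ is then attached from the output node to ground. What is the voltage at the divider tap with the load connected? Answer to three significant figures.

The load sits in parallel with R₂: R₂‖R_L = (8200 × 37900) / (8200 + 37900) = 6741 Ω.
V_out = 45.8 × 6741 / (752 + 6741) = 45.8 × 6741/7493 = 41.2 V.

V_out ≈ 41.2 V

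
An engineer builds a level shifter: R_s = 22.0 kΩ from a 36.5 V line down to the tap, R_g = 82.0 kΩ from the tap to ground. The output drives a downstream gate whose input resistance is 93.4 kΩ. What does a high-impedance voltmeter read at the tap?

V_out ≈ 24.3 V

The load sits in parallel with R_g: R_g‖R_L = (82.0 × 93.4) / (82.0 + 93.4) = 43.66 kΩ.
V_out = 36.5 × 43.66 / (22.0 + 43.66) = 36.5 × 43.66/65.66 = 24.3 V.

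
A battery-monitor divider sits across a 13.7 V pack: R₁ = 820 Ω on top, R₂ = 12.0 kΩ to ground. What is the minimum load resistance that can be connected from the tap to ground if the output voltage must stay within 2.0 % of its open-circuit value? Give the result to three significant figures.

Output resistance R_th = R₁‖R₂ = (820 × 12000)/12820 = 767.6 Ω.
The fractional drop is R_th/(R_th + R_L); requiring this ≤ 0.0200 gives R_L ≥ R_th(1/0.0200 − 1) = 767.6 × 49.00 = 37.6 kΩ.

R_L(min) ≈ 37.6 kΩ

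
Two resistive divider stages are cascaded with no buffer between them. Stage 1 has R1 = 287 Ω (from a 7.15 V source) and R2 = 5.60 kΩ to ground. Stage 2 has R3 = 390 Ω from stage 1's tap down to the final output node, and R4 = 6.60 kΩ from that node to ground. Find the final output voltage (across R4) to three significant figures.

V_out ≈ 6.18 V

Stage 2 presents R3+R4 = 6990 Ω as a load on stage 1's tap.
Stage 1's lower leg becomes R2‖(R3+R4) = 3109 Ω, so V_mid = 7.15 × 3109/3396 = 6.546 V.
Stage 2 is itself unloaded: V_out = V_mid × R4/(R3+R4) = 6.546 × 6600/6990 = 6.18 V.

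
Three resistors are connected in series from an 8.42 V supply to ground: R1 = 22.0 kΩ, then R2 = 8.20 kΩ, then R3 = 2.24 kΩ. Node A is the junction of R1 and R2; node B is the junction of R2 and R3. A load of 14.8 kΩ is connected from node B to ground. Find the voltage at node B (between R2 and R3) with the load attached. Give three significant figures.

V ≈ 0.510 V

At node B, R3 is in parallel with the load: R3‖R_L = 1.946 kΩ.
Below node A the resistance is R2 + (R3‖R_L) = 10.15 kΩ, so V_A = 8.42 × 10.15/32.15 = 2.657 V.
Then V_B = V_A × (R3‖R_L)/(R2 + R3‖R_L) = 2.657 × 1.946/10.15 = 0.510 V.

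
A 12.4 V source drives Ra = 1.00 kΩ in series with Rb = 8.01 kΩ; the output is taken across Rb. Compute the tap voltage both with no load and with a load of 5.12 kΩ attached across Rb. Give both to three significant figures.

Open-circuit: V = 12.4 × 8.01/(1.00 + 8.01) = 11.0 V.
With the load, Rb becomes Rb‖R_L = 3.123 kΩ, so V = 12.4 × 3.123/4.123 = 9.39 V.

Unloaded: 11.0 V; loaded: 9.39 V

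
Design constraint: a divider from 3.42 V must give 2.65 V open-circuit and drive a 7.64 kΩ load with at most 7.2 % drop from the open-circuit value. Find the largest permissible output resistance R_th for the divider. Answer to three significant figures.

Loading drop = R_th/(R_th + R_L) ≤ 0.0720, so R_th ≤ R_L · ε/(1−ε) = 7.64 kΩ × 0.0720/0.9280 = 593 Ω.
(Any R1, R2 with R2/(R1+R2) = 0.775 and R1‖R2 ≤ 593 Ω will meet the spec.)

R_th ≤ 593 Ω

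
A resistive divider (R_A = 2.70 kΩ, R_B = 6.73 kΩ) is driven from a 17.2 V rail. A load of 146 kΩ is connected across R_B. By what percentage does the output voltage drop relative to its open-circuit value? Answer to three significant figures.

The divider's output (Thévenin) resistance is R_A‖R_B = 1.927 kΩ.
Fractional drop under load = R_th/(R_th + R_L) = 1.927 / (1.927 + 146) = 0.01303.
So the output falls by 1.30 %.

1.30 %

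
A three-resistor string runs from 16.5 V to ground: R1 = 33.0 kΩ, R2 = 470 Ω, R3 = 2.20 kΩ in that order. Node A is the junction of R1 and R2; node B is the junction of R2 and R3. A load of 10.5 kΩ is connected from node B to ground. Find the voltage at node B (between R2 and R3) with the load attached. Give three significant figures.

V ≈ 0.850 V

At node B, R3 is in parallel with the load: R3‖R_L = 1819 Ω.
Below node A the resistance is R2 + (R3‖R_L) = 2289 Ω, so V_A = 16.5 × 2289/35290 = 1.070 V.
Then V_B = V_A × (R3‖R_L)/(R2 + R3‖R_L) = 1.070 × 1819/2289 = 0.850 V.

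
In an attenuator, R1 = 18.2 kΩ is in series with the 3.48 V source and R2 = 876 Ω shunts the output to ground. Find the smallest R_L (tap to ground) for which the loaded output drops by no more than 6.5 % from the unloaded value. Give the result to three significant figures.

R_L(min) ≈ 12.0 kΩ

Output resistance R_th = R1‖R2 = (18200 × 876)/19080 = 835.8 Ω.
The fractional drop is R_th/(R_th + R_L); requiring this ≤ 0.0650 gives R_L ≥ R_th(1/0.0650 − 1) = 835.8 × 14.38 = 12.0 kΩ.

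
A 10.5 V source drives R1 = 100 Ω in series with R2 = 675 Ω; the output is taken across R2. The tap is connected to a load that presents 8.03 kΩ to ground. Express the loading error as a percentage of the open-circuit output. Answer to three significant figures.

1.07 %

The divider's output (Thévenin) resistance is R1‖R2 = 87.10 Ω.
Fractional drop under load = R_th/(R_th + R_L) = 87.10 / (87.10 + 8030) = 0.01073.
So the output falls by 1.07 %.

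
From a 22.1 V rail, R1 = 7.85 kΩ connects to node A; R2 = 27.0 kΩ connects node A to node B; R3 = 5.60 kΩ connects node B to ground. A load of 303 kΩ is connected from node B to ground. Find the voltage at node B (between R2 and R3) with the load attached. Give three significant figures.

V ≈ 3.01 V

At node B, R3 is in parallel with the load: R3‖R_L = 5.498 kΩ.
Below node A the resistance is R2 + (R3‖R_L) = 32.50 kΩ, so V_A = 22.1 × 32.50/40.35 = 17.80 V.
Then V_B = V_A × (R3‖R_L)/(R2 + R3‖R_L) = 17.80 × 5.498/32.50 = 3.01 V.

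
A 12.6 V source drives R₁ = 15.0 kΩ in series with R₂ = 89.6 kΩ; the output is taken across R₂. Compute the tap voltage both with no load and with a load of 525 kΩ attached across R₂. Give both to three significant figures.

Open-circuit: V = 12.6 × 89.6/(15.0 + 89.6) = 10.8 V.
With the load, R₂ becomes R₂‖R_L = 76.54 kΩ, so V = 12.6 × 76.54/91.54 = 10.5 V.

Unloaded: 10.8 V; loaded: 10.5 V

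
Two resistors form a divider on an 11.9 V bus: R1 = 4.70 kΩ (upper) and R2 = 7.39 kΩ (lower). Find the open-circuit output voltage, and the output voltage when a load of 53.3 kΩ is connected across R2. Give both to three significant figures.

Open-circuit: V = 11.9 × 7.39/(4.70 + 7.39) = 7.27 V.
With the load, R2 becomes R2‖R_L = 6.490 kΩ, so V = 11.9 × 6.490/11.19 = 6.90 V.

Unloaded: 7.27 V; loaded: 6.90 V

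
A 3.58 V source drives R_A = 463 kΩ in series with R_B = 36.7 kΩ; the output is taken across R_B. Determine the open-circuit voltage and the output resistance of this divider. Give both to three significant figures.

V_th = 0.263 V, R_th = 34.0 kΩ

V_th is the open-circuit tap voltage: 3.58 × 36.7/(463 + 36.7) = 0.263 V.
With the supply zeroed, R_A and R_B appear in parallel from the tap: R_th = R_A‖R_B = (463 × 36.7)/499.7 = 34.0 kΩ.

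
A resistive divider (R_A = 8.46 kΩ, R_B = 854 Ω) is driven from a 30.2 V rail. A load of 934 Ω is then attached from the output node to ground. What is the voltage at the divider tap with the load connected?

V_out ≈ 1.51 V

The load sits in parallel with R_B: R_B‖R_L = (854 × 934) / (854 + 934) = 446.1 Ω.
V_out = 30.2 × 446.1 / (8460 + 446.1) = 30.2 × 446.1/8906 = 1.51 V.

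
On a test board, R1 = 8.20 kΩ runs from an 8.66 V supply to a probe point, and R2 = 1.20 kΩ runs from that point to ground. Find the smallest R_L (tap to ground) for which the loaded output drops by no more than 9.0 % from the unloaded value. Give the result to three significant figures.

Output resistance R_th = R1‖R2 = (8.20 × 1.20)/9.400 = 1.047 kΩ.
The fractional drop is R_th/(R_th + R_L); requiring this ≤ 0.0900 gives R_L ≥ R_th(1/0.0900 − 1) = 1.047 × 10.11 = 10.6 kΩ.

R_L(min) ≈ 10.6 kΩ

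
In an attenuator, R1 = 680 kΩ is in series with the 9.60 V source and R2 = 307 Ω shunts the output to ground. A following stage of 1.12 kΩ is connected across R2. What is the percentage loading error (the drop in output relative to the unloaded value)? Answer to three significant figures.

21.5 %

Unloaded V = 9.60 × 307/680300 = 0.004332 V.
Loaded: R2‖R_L = 241.0 Ω, giving V = 9.60 × 241.0/680200 = 0.003400 V.
Drop = (0.004332 − 0.003400) / 0.004332 = 21.5 %.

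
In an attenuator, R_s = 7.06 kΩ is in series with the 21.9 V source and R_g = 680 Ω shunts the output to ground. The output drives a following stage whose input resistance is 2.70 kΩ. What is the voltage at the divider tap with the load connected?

The load sits in parallel with R_g: R_g‖R_L = (680 × 2700) / (680 + 2700) = 543.2 Ω.
V_out = 21.9 × 543.2 / (7060 + 543.2) = 21.9 × 543.2/7603 = 1.56 V.

V_out ≈ 1.56 V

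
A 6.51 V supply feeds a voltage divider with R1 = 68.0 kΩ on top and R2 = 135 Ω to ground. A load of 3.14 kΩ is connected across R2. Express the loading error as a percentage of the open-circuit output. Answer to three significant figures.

The divider's output (Thévenin) resistance is R1‖R2 = 134.7 Ω.
Fractional drop under load = R_th/(R_th + R_L) = 134.7 / (134.7 + 3140) = 0.04114.
So the output falls by 4.11 %.

4.11 %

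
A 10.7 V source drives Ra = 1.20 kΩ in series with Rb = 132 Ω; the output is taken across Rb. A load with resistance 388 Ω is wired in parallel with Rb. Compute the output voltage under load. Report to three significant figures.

The load sits in parallel with Rb: Rb‖R_L = (132 × 388) / (132 + 388) = 98.49 Ω.
V_out = 10.7 × 98.49 / (1200 + 98.49) = 10.7 × 98.49/1298 = 0.812 V.

V_out ≈ 0.812 V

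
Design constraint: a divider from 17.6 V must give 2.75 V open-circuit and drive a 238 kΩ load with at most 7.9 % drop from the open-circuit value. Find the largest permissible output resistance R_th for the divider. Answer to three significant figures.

R_th ≤ 20.4 kΩ

Loading drop = R_th/(R_th + R_L) ≤ 0.0790, so R_th ≤ R_L · ε/(1−ε) = 238 kΩ × 0.0790/0.9210 = 20.4 kΩ.
(Any R1, R2 with R2/(R1+R2) = 0.156 and R1‖R2 ≤ 20.4 kΩ will meet the spec.)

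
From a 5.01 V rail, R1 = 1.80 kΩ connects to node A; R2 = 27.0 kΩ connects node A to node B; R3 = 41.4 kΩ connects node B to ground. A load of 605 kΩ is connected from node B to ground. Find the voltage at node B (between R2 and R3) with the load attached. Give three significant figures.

V ≈ 2.87 V

At node B, R3 is in parallel with the load: R3‖R_L = 38.75 kΩ.
Below node A the resistance is R2 + (R3‖R_L) = 65.75 kΩ, so V_A = 5.01 × 65.75/67.55 = 4.876 V.
Then V_B = V_A × (R3‖R_L)/(R2 + R3‖R_L) = 4.876 × 38.75/65.75 = 2.87 V.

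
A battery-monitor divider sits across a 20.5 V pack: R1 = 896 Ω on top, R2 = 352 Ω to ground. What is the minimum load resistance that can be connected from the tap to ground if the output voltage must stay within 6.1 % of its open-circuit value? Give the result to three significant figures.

Output resistance R_th = R1‖R2 = (896 × 352)/1248 = 252.7 Ω.
The fractional drop is R_th/(R_th + R_L); requiring this ≤ 0.0610 gives R_L ≥ R_th(1/0.0610 − 1) = 252.7 × 15.39 = 3.89 kΩ.

R_L(min) ≈ 3.89 kΩ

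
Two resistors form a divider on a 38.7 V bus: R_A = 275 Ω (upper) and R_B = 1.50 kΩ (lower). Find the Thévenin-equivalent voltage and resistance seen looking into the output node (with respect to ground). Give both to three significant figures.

V_th = 32.7 V, R_th = 232 Ω

V_th is the open-circuit tap voltage: 38.7 × 1500/(275 + 1500) = 32.7 V.
With the supply zeroed, R_A and R_B appear in parallel from the tap: R_th = R_A‖R_B = (275 × 1500)/1775 = 232 Ω.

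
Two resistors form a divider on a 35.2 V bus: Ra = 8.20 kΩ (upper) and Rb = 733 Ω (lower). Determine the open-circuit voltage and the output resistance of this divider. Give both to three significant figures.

V_th is the open-circuit tap voltage: 35.2 × 733/(8200 + 733) = 2.89 V.
With the supply zeroed, Ra and Rb appear in parallel from the tap: R_th = Ra‖Rb = (8200 × 733)/8933 = 673 Ω.

V_th = 2.89 V, R_th = 673 Ω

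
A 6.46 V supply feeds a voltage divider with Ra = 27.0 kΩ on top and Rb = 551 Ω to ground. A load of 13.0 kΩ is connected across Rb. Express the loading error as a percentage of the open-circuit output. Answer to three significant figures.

3.99 %

The divider's output (Thévenin) resistance is Ra‖Rb = 540.0 Ω.
Fractional drop under load = R_th/(R_th + R_L) = 540.0 / (540.0 + 13000) = 0.03988.
So the output falls by 3.99 %.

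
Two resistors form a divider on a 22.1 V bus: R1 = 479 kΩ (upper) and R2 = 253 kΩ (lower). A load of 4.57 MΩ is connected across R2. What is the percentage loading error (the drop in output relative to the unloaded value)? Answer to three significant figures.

The divider's output (Thévenin) resistance is R1‖R2 = 165.6 kΩ.
Fractional drop under load = R_th/(R_th + R_L) = 165.6 / (165.6 + 4570) = 0.03496.
So the output falls by 3.50 %.

3.50 %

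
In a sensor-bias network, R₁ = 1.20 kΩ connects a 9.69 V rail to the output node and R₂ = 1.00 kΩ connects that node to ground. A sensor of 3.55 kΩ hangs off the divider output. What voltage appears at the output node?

The load sits in parallel with R₂: R₂‖R_L = (1.00 × 3.55) / (1.00 + 3.55) = 0.7802 kΩ.
V_out = 9.69 × 0.7802 / (1.20 + 0.7802) = 9.69 × 0.7802/1.980 = 3.82 V.

V_out ≈ 3.82 V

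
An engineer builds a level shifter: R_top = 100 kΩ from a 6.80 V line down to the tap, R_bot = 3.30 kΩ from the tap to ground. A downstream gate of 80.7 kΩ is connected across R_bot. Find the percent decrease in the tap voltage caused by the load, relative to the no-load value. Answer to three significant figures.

The divider's output (Thévenin) resistance is R_top‖R_bot = 3.195 kΩ.
Fractional drop under load = R_th/(R_th + R_L) = 3.195 / (3.195 + 80.7) = 0.03808.
So the output falls by 3.81 %.

3.81 %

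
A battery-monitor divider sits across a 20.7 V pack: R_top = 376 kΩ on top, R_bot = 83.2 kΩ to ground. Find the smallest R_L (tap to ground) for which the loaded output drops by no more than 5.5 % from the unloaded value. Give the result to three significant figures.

Output resistance R_th = R_top‖R_bot = (376 × 83.2)/459.2 = 68.13 kΩ.
The fractional drop is R_th/(R_th + R_L); requiring this ≤ 0.0550 gives R_L ≥ R_th(1/0.0550 − 1) = 68.13 × 17.18 = 1.17 MΩ.

R_L(min) ≈ 1.17 MΩ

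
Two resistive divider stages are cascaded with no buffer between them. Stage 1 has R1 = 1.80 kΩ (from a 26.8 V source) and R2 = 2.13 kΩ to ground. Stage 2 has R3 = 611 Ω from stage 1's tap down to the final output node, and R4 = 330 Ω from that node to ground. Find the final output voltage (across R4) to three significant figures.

Stage 2 presents R3+R4 = 941.0 Ω as a load on stage 1's tap.
Stage 1's lower leg becomes R2‖(R3+R4) = 652.7 Ω, so V_mid = 26.8 × 652.7/2453 = 7.132 V.
Stage 2 is itself unloaded: V_out = V_mid × R4/(R3+R4) = 7.132 × 330/941.0 = 2.50 V.

V_out ≈ 2.50 V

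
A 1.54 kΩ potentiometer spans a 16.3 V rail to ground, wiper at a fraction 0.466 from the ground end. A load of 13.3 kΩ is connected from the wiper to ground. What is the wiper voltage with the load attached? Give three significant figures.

The wiper splits the pot into (1−α)R = 822.4 Ω above and αR = 717.6 Ω below.
Lower section ‖ load = 680.9 Ω.
V_wiper = 16.3 × 680.9/(822.4 + 680.9) = 7.38 V.

V ≈ 7.38 V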